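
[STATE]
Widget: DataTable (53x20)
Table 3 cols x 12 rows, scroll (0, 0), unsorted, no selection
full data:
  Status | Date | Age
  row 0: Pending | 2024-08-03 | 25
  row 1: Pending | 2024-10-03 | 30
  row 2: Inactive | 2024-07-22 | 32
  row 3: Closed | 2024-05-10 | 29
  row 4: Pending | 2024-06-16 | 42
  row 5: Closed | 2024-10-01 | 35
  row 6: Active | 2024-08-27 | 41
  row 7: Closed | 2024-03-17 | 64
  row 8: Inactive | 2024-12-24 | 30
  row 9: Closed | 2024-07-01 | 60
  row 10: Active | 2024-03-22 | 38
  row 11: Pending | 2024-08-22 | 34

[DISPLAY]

Status  │Date      │Age                              
────────┼──────────┼───                              
Pending │2024-08-03│25                               
Pending │2024-10-03│30                               
Inactive│2024-07-22│32                               
Closed  │2024-05-10│29                               
Pending │2024-06-16│42                               
Closed  │2024-10-01│35                               
Active  │2024-08-27│41                               
Closed  │2024-03-17│64                               
Inactive│2024-12-24│30                               
Closed  │2024-07-01│60                               
Active  │2024-03-22│38                               
Pending │2024-08-22│34                               
                                                     
                                                     
                                                     
                                                     
                                                     
                                                     


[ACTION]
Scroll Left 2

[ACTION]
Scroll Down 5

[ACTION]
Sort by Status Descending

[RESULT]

Status ▼│Date      │Age                              
────────┼──────────┼───                              
Pending │2024-08-03│25                               
Pending │2024-10-03│30                               
Pending │2024-06-16│42                               
Pending │2024-08-22│34                               
Inactive│2024-07-22│32                               
Inactive│2024-12-24│30                               
Closed  │2024-05-10│29                               
Closed  │2024-10-01│35                               
Closed  │2024-03-17│64                               
Closed  │2024-07-01│60                               
Active  │2024-08-27│41                               
Active  │2024-03-22│38                               
                                                     
                                                     
                                                     
                                                     
                                                     
                                                     


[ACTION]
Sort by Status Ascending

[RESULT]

Status ▲│Date      │Age                              
────────┼──────────┼───                              
Active  │2024-08-27│41                               
Active  │2024-03-22│38                               
Closed  │2024-05-10│29                               
Closed  │2024-10-01│35                               
Closed  │2024-03-17│64                               
Closed  │2024-07-01│60                               
Inactive│2024-07-22│32                               
Inactive│2024-12-24│30                               
Pending │2024-08-03│25                               
Pending │2024-10-03│30                               
Pending │2024-06-16│42                               
Pending │2024-08-22│34                               
                                                     
                                                     
                                                     
                                                     
                                                     
                                                     


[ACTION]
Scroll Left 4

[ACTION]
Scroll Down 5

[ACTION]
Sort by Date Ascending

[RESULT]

Status  │Date     ▲│Age                              
────────┼──────────┼───                              
Closed  │2024-03-17│64                               
Active  │2024-03-22│38                               
Closed  │2024-05-10│29                               
Pending │2024-06-16│42                               
Closed  │2024-07-01│60                               
Inactive│2024-07-22│32                               
Pending │2024-08-03│25                               
Pending │2024-08-22│34                               
Active  │2024-08-27│41                               
Closed  │2024-10-01│35                               
Pending │2024-10-03│30                               
Inactive│2024-12-24│30                               
                                                     
                                                     
                                                     
                                                     
                                                     
                                                     


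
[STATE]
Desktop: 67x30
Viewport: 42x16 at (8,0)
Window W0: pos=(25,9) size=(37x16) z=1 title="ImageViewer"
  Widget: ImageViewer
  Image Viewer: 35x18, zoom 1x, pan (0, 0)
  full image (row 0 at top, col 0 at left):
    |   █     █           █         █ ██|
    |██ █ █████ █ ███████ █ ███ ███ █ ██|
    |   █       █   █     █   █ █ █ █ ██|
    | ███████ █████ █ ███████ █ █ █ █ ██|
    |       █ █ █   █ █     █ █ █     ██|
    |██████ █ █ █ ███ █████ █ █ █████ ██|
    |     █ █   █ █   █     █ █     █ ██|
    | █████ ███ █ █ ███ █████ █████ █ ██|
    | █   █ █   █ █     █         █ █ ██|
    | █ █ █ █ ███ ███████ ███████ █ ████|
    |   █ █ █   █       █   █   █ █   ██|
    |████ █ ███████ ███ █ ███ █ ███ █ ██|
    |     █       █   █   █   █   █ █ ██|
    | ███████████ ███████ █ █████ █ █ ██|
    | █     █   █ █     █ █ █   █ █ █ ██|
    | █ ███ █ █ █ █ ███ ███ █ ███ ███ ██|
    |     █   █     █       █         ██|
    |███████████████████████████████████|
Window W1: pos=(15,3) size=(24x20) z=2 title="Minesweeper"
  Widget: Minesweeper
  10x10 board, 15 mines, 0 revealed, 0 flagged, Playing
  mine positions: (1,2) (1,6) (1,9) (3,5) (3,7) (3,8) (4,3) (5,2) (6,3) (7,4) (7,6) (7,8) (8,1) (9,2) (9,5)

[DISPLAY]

                                          
                                          
                                          
       ┏━━━━━━━━━━━━━━━━━━━━━━┓           
       ┃ Minesweeper          ┃           
       ┠──────────────────────┨           
       ┃■■■■■■■■■■            ┃           
       ┃■■■■■■■■■■            ┃           
       ┃■■■■■■■■■■            ┃           
       ┃■■■■■■■■■■            ┃━━━━━━━━━━━
       ┃■■■■■■■■■■            ┃           
       ┃■■■■■■■■■■            ┃───────────
       ┃■■■■■■■■■■            ┃        █  
       ┃■■■■■■■■■■            ┃███████ █ █
       ┃■■■■■■■■■■            ┃  █     █  
       ┃■■■■■■■■■■            ┃█ █ ███████


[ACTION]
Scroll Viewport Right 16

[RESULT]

                                          
                                          
                                          
━━━━━━━━━━━━━━┓                           
eper          ┃                           
──────────────┨                           
■■            ┃                           
■■            ┃                           
■■            ┃                           
■■            ┃━━━━━━━━━━━━━━━━━━━━━━┓    
■■            ┃                      ┃    
■■            ┃──────────────────────┨    
■■            ┃        █         █ ██┃    
■■            ┃███████ █ ███ ███ █ ██┃    
■■            ┃  █     █   █ █ █ █ ██┃    
■■            ┃█ █ ███████ █ █ █ █ ██┃    


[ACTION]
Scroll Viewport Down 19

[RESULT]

■■            ┃  █     █   █ █ █ █ ██┃    
■■            ┃█ █ ███████ █ █ █ █ ██┃    
              ┃  █ █     █ █ █     ██┃    
              ┃███ █████ █ █ █████ ██┃    
              ┃█   █     █ █     █ ██┃    
              ┃█ ███ █████ █████ █ ██┃    
              ┃█     █         █ █ ██┃    
              ┃███████ ███████ █ ████┃    
━━━━━━━━━━━━━━┛      █   █   █ █   ██┃    
 ┃████ █ ███████ ███ █ ███ █ ███ █ ██┃    
 ┗━━━━━━━━━━━━━━━━━━━━━━━━━━━━━━━━━━━┛    
                                          
                                          
                                          
                                          
                                          


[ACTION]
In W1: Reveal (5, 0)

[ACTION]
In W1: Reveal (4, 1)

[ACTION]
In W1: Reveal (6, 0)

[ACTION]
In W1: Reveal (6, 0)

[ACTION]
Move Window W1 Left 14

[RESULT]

┃┃   █       █   █     █   █ █ █ █ ██┃    
┃┃ ███████ █████ █ ███████ █ █ █ █ ██┃    
┃┃       █ █ █   █ █     █ █ █     ██┃    
┃┃██████ █ █ █ ███ █████ █ █ █████ ██┃    
┃┃     █ █   █ █   █     █ █     █ ██┃    
┃┃ █████ ███ █ █ ███ █████ █████ █ ██┃    
┃┃ █   █ █   █ █     █         █ █ ██┃    
┃┃ █ █ █ █ ███ ███████ ███████ █ ████┃    
┛┃   █ █ █   █       █   █   █ █   ██┃    
 ┃████ █ ███████ ███ █ ███ █ ███ █ ██┃    
 ┗━━━━━━━━━━━━━━━━━━━━━━━━━━━━━━━━━━━┛    
                                          
                                          
                                          
                                          
                                          


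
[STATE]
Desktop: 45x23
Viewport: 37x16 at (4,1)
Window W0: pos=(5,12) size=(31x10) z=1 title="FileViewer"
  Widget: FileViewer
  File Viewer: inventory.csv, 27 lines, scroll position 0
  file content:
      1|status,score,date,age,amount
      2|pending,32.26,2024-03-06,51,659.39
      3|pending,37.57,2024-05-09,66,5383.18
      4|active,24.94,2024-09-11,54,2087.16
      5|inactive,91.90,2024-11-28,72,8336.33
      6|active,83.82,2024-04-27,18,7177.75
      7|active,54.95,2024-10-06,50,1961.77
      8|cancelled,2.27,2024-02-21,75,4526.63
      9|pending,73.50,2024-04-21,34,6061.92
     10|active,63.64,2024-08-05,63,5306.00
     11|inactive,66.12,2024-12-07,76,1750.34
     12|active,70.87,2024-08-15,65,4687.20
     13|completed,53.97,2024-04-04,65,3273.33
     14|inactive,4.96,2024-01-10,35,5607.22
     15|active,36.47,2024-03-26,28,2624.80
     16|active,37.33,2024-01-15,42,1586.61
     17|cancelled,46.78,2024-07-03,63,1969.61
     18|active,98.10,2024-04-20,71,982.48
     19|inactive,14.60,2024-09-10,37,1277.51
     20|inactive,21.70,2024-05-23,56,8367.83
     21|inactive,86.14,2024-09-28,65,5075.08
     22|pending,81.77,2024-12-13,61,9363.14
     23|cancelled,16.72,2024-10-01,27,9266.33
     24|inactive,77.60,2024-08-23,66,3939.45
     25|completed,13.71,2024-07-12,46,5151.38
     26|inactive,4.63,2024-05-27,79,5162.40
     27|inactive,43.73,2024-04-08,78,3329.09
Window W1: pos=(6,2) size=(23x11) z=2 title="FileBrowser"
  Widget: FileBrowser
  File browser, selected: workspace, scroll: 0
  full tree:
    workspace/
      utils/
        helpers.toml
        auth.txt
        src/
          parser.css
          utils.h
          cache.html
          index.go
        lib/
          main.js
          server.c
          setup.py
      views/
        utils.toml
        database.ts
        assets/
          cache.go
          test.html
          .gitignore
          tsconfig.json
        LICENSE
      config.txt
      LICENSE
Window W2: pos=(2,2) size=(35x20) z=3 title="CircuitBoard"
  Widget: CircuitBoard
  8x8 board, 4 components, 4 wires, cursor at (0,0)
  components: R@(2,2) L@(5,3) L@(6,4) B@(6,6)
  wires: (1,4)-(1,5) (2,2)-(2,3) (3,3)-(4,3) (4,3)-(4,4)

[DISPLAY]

                                     
━━━━━━━━━━━━━━━━━━━━━━━━━━━━━━━━┓    
CircuitBoard                    ┃    
────────────────────────────────┨    
  0 1 2 3 4 5 6 7               ┃    
  [.]                           ┃    
                                ┃    
                   · ─ ·        ┃    
                                ┃    
           R ─ ·                ┃    
                                ┃    
               ·                ┃    
               │                ┃    
               · ─ ·            ┃    
                                ┃    
               L                ┃    


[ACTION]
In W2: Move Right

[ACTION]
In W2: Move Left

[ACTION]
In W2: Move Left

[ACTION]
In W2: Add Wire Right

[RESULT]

                                     
━━━━━━━━━━━━━━━━━━━━━━━━━━━━━━━━┓    
CircuitBoard                    ┃    
────────────────────────────────┨    
  0 1 2 3 4 5 6 7               ┃    
  [.]─ ·                        ┃    
                                ┃    
                   · ─ ·        ┃    
                                ┃    
           R ─ ·                ┃    
                                ┃    
               ·                ┃    
               │                ┃    
               · ─ ·            ┃    
                                ┃    
               L                ┃    


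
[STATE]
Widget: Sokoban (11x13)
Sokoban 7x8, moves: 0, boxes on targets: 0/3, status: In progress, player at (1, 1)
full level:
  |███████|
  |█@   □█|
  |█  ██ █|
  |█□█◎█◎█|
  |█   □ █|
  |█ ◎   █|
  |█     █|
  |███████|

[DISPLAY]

███████    
█@   □█    
█  ██ █    
█□█◎█◎█    
█   □ █    
█ ◎   █    
█     █    
███████    
Moves: 0  0
           
           
           
           


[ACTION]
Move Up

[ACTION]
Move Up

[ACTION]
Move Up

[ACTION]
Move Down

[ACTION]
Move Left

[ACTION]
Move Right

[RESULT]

███████    
█    □█    
█ @██ █    
█□█◎█◎█    
█   □ █    
█ ◎   █    
█     █    
███████    
Moves: 2  0
           
           
           
           


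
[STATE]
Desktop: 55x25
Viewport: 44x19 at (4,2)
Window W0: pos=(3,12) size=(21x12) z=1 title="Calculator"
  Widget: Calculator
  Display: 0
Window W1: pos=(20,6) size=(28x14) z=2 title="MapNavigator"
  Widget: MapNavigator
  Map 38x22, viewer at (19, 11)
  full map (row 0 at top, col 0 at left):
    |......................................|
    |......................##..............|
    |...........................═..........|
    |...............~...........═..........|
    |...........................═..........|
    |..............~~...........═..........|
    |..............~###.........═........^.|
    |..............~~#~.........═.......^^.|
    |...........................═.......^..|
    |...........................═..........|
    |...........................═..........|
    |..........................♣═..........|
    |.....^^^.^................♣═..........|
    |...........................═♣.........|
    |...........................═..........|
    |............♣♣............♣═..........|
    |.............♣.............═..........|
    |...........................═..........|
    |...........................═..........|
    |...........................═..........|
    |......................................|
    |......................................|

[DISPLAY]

                                            
                                            
                                            
                                            
                ┏━━━━━━━━━━━━━━━━━━━━━━━━━━┓
                ┃ MapNavigator             ┃
                ┠──────────────────────────┨
                ┃........~###.........═....┃
                ┃........~~#~.........═....┃
                ┃.....................═....┃
━━━━━━━━━━━━━━━━┃.....................═....┃
 Calculator     ┃.....................═....┃
────────────────┃.............@......♣═....┃
                ┃^^.^................♣═....┃
┌───┬───┬───┬───┃.....................═♣...┃
│ 7 │ 8 │ 9 │ ÷ ┃.....................═....┃
├───┼───┼───┼───┃......♣♣............♣═....┃
│ 4 │ 5 │ 6 │ × ┗━━━━━━━━━━━━━━━━━━━━━━━━━━┛
├───┼───┼───┼───┤  ┃                        


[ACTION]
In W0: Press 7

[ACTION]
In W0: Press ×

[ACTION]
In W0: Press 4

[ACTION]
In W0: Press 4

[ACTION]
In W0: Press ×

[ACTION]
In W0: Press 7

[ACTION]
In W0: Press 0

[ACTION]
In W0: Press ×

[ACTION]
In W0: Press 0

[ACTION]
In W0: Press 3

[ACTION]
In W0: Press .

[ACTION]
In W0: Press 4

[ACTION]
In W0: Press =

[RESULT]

                                            
                                            
                                            
                                            
                ┏━━━━━━━━━━━━━━━━━━━━━━━━━━┓
                ┃ MapNavigator             ┃
                ┠──────────────────────────┨
                ┃........~###.........═....┃
                ┃........~~#~.........═....┃
                ┃.....................═....┃
━━━━━━━━━━━━━━━━┃.....................═....┃
 Calculator     ┃.....................═....┃
────────────────┃.............@......♣═....┃
              73┃^^.^................♣═....┃
┌───┬───┬───┬───┃.....................═♣...┃
│ 7 │ 8 │ 9 │ ÷ ┃.....................═....┃
├───┼───┼───┼───┃......♣♣............♣═....┃
│ 4 │ 5 │ 6 │ × ┗━━━━━━━━━━━━━━━━━━━━━━━━━━┛
├───┼───┼───┼───┤  ┃                        


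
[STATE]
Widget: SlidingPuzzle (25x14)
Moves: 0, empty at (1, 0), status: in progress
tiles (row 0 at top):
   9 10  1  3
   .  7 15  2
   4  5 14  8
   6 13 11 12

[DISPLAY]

┌────┬────┬────┬────┐    
│  9 │ 10 │  1 │  3 │    
├────┼────┼────┼────┤    
│    │  7 │ 15 │  2 │    
├────┼────┼────┼────┤    
│  4 │  5 │ 14 │  8 │    
├────┼────┼────┼────┤    
│  6 │ 13 │ 11 │ 12 │    
└────┴────┴────┴────┘    
Moves: 0                 
                         
                         
                         
                         


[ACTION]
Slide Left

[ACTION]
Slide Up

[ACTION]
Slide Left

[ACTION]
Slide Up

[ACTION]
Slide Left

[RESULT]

┌────┬────┬────┬────┐    
│  9 │ 10 │  1 │  3 │    
├────┼────┼────┼────┤    
│  7 │  5 │ 15 │  2 │    
├────┼────┼────┼────┤    
│  4 │ 14 │ 11 │  8 │    
├────┼────┼────┼────┤    
│  6 │ 13 │ 12 │    │    
└────┴────┴────┴────┘    
Moves: 5                 
                         
                         
                         
                         


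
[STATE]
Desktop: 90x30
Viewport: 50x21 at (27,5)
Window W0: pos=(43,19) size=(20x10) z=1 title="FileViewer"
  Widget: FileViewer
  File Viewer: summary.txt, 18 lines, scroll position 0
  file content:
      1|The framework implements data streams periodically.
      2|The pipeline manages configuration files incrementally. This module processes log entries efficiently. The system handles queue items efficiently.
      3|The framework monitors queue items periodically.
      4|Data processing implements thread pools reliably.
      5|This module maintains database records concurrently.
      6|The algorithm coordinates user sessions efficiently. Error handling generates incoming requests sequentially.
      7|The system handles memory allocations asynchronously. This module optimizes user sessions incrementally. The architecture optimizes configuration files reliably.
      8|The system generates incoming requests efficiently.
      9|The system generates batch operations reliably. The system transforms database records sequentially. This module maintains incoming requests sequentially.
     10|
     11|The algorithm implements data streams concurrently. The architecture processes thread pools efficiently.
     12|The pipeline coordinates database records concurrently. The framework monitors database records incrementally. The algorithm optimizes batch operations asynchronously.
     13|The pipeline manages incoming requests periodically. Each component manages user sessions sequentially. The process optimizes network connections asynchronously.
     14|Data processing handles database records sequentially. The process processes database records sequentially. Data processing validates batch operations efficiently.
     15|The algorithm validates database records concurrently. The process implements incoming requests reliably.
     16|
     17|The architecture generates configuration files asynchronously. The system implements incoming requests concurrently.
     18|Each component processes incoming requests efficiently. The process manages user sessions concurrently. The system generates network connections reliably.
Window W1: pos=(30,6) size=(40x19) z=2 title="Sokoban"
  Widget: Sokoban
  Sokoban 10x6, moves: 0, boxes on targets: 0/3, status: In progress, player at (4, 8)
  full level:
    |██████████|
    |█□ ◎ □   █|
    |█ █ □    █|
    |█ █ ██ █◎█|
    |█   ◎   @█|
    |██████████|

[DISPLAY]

                                                  
   ┏━━━━━━━━━━━━━━━━━━━━━━━━━━━━━━━━━━━━━━┓       
   ┃ Sokoban                              ┃       
   ┠──────────────────────────────────────┨       
   ┃██████████                            ┃       
   ┃█□ ◎ □   █                            ┃       
   ┃█ █ □    █                            ┃       
   ┃█ █ ██ █◎█                            ┃       
   ┃█   ◎   @█                            ┃       
   ┃██████████                            ┃       
   ┃Moves: 0  0/3                         ┃       
   ┃                                      ┃       
   ┃                                      ┃       
   ┃                                      ┃       
   ┃                                      ┃       
   ┃                                      ┃       
   ┃                                      ┃       
   ┃                                      ┃       
   ┃                                      ┃       
   ┗━━━━━━━━━━━━━━━━━━━━━━━━━━━━━━━━━━━━━━┛       
                ┃Data processing i░┃              


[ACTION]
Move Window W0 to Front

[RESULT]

                                                  
   ┏━━━━━━━━━━━━━━━━━━━━━━━━━━━━━━━━━━━━━━┓       
   ┃ Sokoban                              ┃       
   ┠──────────────────────────────────────┨       
   ┃██████████                            ┃       
   ┃█□ ◎ □   █                            ┃       
   ┃█ █ □    █                            ┃       
   ┃█ █ ██ █◎█                            ┃       
   ┃█   ◎   @█                            ┃       
   ┃██████████                            ┃       
   ┃Moves: 0  0/3                         ┃       
   ┃                                      ┃       
   ┃                                      ┃       
   ┃                                      ┃       
   ┃            ┏━━━━━━━━━━━━━━━━━━┓      ┃       
   ┃            ┃ FileViewer       ┃      ┃       
   ┃            ┠──────────────────┨      ┃       
   ┃            ┃The framework imp▲┃      ┃       
   ┃            ┃The pipeline mana█┃      ┃       
   ┗━━━━━━━━━━━━┃The framework mon░┃━━━━━━┛       
                ┃Data processing i░┃              


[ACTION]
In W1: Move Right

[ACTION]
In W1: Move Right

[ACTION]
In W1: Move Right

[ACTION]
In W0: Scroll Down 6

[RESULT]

                                                  
   ┏━━━━━━━━━━━━━━━━━━━━━━━━━━━━━━━━━━━━━━┓       
   ┃ Sokoban                              ┃       
   ┠──────────────────────────────────────┨       
   ┃██████████                            ┃       
   ┃█□ ◎ □   █                            ┃       
   ┃█ █ □    █                            ┃       
   ┃█ █ ██ █◎█                            ┃       
   ┃█   ◎   @█                            ┃       
   ┃██████████                            ┃       
   ┃Moves: 0  0/3                         ┃       
   ┃                                      ┃       
   ┃                                      ┃       
   ┃                                      ┃       
   ┃            ┏━━━━━━━━━━━━━━━━━━┓      ┃       
   ┃            ┃ FileViewer       ┃      ┃       
   ┃            ┠──────────────────┨      ┃       
   ┃            ┃The system handle▲┃      ┃       
   ┃            ┃The system genera░┃      ┃       
   ┗━━━━━━━━━━━━┃The system genera░┃━━━━━━┛       
                ┃                 █┃              


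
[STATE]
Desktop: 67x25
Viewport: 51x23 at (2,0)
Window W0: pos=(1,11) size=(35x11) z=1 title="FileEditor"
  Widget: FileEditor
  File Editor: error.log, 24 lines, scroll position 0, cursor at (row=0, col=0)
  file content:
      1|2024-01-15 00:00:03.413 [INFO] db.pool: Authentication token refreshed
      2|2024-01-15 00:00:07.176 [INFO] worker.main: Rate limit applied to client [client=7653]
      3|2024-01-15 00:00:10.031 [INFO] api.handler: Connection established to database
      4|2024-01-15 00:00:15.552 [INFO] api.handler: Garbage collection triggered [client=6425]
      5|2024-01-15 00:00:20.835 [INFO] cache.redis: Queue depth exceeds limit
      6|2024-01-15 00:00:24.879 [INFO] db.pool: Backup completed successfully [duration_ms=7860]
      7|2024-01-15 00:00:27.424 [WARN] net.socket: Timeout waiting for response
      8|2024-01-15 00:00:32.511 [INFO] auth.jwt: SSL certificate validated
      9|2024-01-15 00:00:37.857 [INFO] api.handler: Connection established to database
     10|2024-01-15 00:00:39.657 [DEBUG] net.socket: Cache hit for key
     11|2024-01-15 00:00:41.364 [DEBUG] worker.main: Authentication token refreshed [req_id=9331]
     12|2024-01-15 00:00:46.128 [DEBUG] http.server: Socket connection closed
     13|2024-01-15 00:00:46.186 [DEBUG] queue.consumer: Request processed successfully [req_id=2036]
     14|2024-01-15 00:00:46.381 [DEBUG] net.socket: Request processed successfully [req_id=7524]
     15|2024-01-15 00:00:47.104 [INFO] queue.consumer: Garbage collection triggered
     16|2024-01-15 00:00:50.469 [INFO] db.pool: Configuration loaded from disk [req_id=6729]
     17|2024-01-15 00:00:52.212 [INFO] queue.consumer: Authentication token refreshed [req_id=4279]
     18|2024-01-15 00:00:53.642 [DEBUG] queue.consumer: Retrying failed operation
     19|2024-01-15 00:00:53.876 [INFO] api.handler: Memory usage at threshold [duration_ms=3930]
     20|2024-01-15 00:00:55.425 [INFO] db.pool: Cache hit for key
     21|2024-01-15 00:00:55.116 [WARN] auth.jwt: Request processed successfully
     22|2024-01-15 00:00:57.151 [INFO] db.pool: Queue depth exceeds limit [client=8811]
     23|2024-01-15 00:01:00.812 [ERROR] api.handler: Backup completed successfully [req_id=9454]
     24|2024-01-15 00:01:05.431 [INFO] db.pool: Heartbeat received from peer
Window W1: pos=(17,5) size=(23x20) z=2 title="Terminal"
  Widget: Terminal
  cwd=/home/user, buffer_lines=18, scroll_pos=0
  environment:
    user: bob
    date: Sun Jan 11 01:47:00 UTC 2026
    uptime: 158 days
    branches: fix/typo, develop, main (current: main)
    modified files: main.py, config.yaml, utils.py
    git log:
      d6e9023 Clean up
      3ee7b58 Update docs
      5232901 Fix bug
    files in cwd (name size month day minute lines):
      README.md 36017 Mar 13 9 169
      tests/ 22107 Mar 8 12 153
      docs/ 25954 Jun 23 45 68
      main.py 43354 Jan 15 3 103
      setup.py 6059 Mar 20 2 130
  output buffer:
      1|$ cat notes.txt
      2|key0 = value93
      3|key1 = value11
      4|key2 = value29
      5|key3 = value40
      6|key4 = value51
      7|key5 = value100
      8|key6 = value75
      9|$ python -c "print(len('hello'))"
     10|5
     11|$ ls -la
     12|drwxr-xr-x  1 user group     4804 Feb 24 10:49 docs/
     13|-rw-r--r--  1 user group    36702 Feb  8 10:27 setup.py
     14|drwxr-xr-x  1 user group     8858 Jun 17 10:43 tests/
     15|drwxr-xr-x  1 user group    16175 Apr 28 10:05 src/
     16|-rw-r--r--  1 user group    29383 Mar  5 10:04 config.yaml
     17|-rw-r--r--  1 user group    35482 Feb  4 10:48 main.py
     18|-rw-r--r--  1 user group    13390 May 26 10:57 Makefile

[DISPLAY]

                                                   
                                                   
                                                   
                                                   
                                                   
               ┏━━━━━━━━━━━━━━━━━━━━━┓             
               ┃ Terminal            ┃             
               ┠─────────────────────┨             
               ┃$ cat notes.txt      ┃             
               ┃key0 = value93       ┃             
               ┃key1 = value11       ┃             
━━━━━━━━━━━━━━━┃key2 = value29       ┃             
 FileEditor    ┃key3 = value40       ┃             
───────────────┃key4 = value51       ┃             
█024-01-15 00:0┃key5 = value100      ┃             
2024-01-15 00:0┃key6 = value75       ┃             
2024-01-15 00:0┃$ python -c "print(le┃             
2024-01-15 00:0┃5                    ┃             
2024-01-15 00:0┃$ ls -la             ┃             
2024-01-15 00:0┃drwxr-xr-x  1 user gr┃             
2024-01-15 00:0┃-rw-r--r--  1 user gr┃             
━━━━━━━━━━━━━━━┃drwxr-xr-x  1 user gr┃             
               ┃drwxr-xr-x  1 user gr┃             


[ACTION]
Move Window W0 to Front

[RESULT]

                                                   
                                                   
                                                   
                                                   
                                                   
               ┏━━━━━━━━━━━━━━━━━━━━━┓             
               ┃ Terminal            ┃             
               ┠─────────────────────┨             
               ┃$ cat notes.txt      ┃             
               ┃key0 = value93       ┃             
               ┃key1 = value11       ┃             
━━━━━━━━━━━━━━━━━━━━━━━━━━━━━━━━━┓   ┃             
 FileEditor                      ┃   ┃             
─────────────────────────────────┨   ┃             
█024-01-15 00:00:03.413 [INFO] d▲┃   ┃             
2024-01-15 00:00:07.176 [INFO] w█┃   ┃             
2024-01-15 00:00:10.031 [INFO] a░┃(le┃             
2024-01-15 00:00:15.552 [INFO] a░┃   ┃             
2024-01-15 00:00:20.835 [INFO] c░┃   ┃             
2024-01-15 00:00:24.879 [INFO] d░┃ gr┃             
2024-01-15 00:00:27.424 [WARN] n▼┃ gr┃             
━━━━━━━━━━━━━━━━━━━━━━━━━━━━━━━━━┛ gr┃             
               ┃drwxr-xr-x  1 user gr┃             


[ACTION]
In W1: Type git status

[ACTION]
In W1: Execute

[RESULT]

                                                   
                                                   
                                                   
                                                   
                                                   
               ┏━━━━━━━━━━━━━━━━━━━━━┓             
               ┃ Terminal            ┃             
               ┠─────────────────────┨             
               ┃$ ls -la             ┃             
               ┃drwxr-xr-x  1 user gr┃             
               ┃-rw-r--r--  1 user gr┃             
━━━━━━━━━━━━━━━━━━━━━━━━━━━━━━━━━┓ gr┃             
 FileEditor                      ┃ gr┃             
─────────────────────────────────┨ gr┃             
█024-01-15 00:00:03.413 [INFO] d▲┃ gr┃             
2024-01-15 00:00:07.176 [INFO] w█┃ gr┃             
2024-01-15 00:00:10.031 [INFO] a░┃   ┃             
2024-01-15 00:00:15.552 [INFO] a░┃   ┃             
2024-01-15 00:00:20.835 [INFO] c░┃ fo┃             
2024-01-15 00:00:24.879 [INFO] d░┃   ┃             
2024-01-15 00:00:27.424 [WARN] n▼┃  m┃             
━━━━━━━━━━━━━━━━━━━━━━━━━━━━━━━━━┛  c┃             
               ┃        modified:   u┃             


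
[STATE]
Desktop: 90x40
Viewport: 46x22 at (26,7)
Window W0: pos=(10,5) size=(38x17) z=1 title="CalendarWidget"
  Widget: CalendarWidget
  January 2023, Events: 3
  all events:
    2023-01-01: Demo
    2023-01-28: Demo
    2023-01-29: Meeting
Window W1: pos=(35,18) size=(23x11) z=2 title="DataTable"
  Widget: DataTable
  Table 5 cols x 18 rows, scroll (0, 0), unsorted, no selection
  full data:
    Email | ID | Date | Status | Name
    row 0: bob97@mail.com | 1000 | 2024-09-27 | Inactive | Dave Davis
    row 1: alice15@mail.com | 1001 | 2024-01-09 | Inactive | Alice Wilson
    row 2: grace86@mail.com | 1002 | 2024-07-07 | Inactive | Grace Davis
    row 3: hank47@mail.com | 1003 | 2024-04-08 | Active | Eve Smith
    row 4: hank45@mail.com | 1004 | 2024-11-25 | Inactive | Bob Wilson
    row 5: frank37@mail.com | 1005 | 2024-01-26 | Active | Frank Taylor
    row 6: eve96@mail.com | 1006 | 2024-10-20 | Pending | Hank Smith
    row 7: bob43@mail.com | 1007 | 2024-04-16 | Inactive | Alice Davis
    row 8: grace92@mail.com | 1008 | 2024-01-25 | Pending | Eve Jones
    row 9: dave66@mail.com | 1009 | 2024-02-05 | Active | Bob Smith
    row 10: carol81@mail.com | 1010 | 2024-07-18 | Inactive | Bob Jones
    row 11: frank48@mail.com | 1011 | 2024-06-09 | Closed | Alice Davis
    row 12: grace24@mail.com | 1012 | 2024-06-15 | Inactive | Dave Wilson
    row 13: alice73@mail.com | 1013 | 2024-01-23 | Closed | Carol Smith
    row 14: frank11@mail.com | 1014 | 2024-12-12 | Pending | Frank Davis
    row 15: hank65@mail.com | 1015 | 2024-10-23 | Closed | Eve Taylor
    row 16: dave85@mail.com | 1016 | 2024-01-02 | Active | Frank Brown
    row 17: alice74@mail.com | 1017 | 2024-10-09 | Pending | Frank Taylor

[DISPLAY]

─────────────────────┨                        
uary 2023            ┃                        
Sa Su                ┃                        
    1*               ┃                        
 7  8                ┃                        
14 15                ┃                        
21 22                ┃                        
28* 29*              ┃                        
                     ┃                        
                     ┃                        
                     ┃                        
         ┏━━━━━━━━━━━━━━━━━━━━━┓              
         ┃ DataTable           ┃              
         ┠─────────────────────┨              
━━━━━━━━━┃Email           │ID  ┃              
         ┃────────────────┼────┃              
         ┃bob97@mail.com  │1000┃              
         ┃alice15@mail.com│1001┃              
         ┃grace86@mail.com│1002┃              
         ┃hank47@mail.com │1003┃              
         ┃hank45@mail.com │1004┃              
         ┗━━━━━━━━━━━━━━━━━━━━━┛              


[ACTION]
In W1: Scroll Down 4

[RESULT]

─────────────────────┨                        
uary 2023            ┃                        
Sa Su                ┃                        
    1*               ┃                        
 7  8                ┃                        
14 15                ┃                        
21 22                ┃                        
28* 29*              ┃                        
                     ┃                        
                     ┃                        
                     ┃                        
         ┏━━━━━━━━━━━━━━━━━━━━━┓              
         ┃ DataTable           ┃              
         ┠─────────────────────┨              
━━━━━━━━━┃Email           │ID  ┃              
         ┃────────────────┼────┃              
         ┃hank45@mail.com │1004┃              
         ┃frank37@mail.com│1005┃              
         ┃eve96@mail.com  │1006┃              
         ┃bob43@mail.com  │1007┃              
         ┃grace92@mail.com│1008┃              
         ┗━━━━━━━━━━━━━━━━━━━━━┛              


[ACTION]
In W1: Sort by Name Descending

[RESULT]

─────────────────────┨                        
uary 2023            ┃                        
Sa Su                ┃                        
    1*               ┃                        
 7  8                ┃                        
14 15                ┃                        
21 22                ┃                        
28* 29*              ┃                        
                     ┃                        
                     ┃                        
                     ┃                        
         ┏━━━━━━━━━━━━━━━━━━━━━┓              
         ┃ DataTable           ┃              
         ┠─────────────────────┨              
━━━━━━━━━┃Email           │ID  ┃              
         ┃────────────────┼────┃              
         ┃frank11@mail.com│1014┃              
         ┃dave85@mail.com │1016┃              
         ┃hank65@mail.com │1015┃              
         ┃hank47@mail.com │1003┃              
         ┃grace92@mail.com│1008┃              
         ┗━━━━━━━━━━━━━━━━━━━━━┛              


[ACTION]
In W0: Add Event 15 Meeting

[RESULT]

─────────────────────┨                        
uary 2023            ┃                        
Sa Su                ┃                        
    1*               ┃                        
 7  8                ┃                        
14 15*               ┃                        
21 22                ┃                        
28* 29*              ┃                        
                     ┃                        
                     ┃                        
                     ┃                        
         ┏━━━━━━━━━━━━━━━━━━━━━┓              
         ┃ DataTable           ┃              
         ┠─────────────────────┨              
━━━━━━━━━┃Email           │ID  ┃              
         ┃────────────────┼────┃              
         ┃frank11@mail.com│1014┃              
         ┃dave85@mail.com │1016┃              
         ┃hank65@mail.com │1015┃              
         ┃hank47@mail.com │1003┃              
         ┃grace92@mail.com│1008┃              
         ┗━━━━━━━━━━━━━━━━━━━━━┛              


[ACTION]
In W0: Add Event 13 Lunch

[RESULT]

─────────────────────┨                        
uary 2023            ┃                        
Sa Su                ┃                        
    1*               ┃                        
 7  8                ┃                        
 14 15*              ┃                        
21 22                ┃                        
28* 29*              ┃                        
                     ┃                        
                     ┃                        
                     ┃                        
         ┏━━━━━━━━━━━━━━━━━━━━━┓              
         ┃ DataTable           ┃              
         ┠─────────────────────┨              
━━━━━━━━━┃Email           │ID  ┃              
         ┃────────────────┼────┃              
         ┃frank11@mail.com│1014┃              
         ┃dave85@mail.com │1016┃              
         ┃hank65@mail.com │1015┃              
         ┃hank47@mail.com │1003┃              
         ┃grace92@mail.com│1008┃              
         ┗━━━━━━━━━━━━━━━━━━━━━┛              
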